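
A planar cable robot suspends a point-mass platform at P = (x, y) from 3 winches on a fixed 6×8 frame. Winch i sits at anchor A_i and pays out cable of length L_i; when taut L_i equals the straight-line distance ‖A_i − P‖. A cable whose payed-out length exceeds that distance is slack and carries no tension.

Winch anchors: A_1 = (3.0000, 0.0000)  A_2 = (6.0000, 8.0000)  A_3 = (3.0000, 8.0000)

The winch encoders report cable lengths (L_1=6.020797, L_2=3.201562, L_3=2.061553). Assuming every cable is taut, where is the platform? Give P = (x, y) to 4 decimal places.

expand ‖A_i−P‖²=L_i² and subtract eq 1 (q_i ≔ ‖A_i‖²−L_i²)
q_1 = 9.0000+0.0000−36.2500 = -27.2500
eq1−eq2 → [-6.0000  -16.0000]·P = -117.0000
eq1−eq3 → [0.0000  -16.0000]·P = -96.0000
2×2 solve → P = (3.5000, 6.0000)

(3.5000, 6.0000)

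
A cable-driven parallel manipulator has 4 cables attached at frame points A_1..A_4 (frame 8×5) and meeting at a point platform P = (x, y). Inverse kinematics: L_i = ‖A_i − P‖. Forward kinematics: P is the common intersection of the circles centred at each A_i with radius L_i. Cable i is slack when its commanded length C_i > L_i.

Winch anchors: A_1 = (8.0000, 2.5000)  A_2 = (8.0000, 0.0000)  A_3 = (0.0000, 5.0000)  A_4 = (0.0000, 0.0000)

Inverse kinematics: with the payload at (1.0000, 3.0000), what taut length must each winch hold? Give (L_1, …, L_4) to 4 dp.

L_1: Δ = A_1−P = (7.0000, -0.5000) → ‖Δ‖ = √49.2500 = 7.0178
L_2: Δ = A_2−P = (7.0000, -3.0000) → ‖Δ‖ = √58.0000 = 7.6158
L_3: Δ = A_3−P = (-1.0000, 2.0000) → ‖Δ‖ = √5.0000 = 2.2361
L_4: Δ = A_4−P = (-1.0000, -3.0000) → ‖Δ‖ = √10.0000 = 3.1623

(7.0178, 7.6158, 2.2361, 3.1623)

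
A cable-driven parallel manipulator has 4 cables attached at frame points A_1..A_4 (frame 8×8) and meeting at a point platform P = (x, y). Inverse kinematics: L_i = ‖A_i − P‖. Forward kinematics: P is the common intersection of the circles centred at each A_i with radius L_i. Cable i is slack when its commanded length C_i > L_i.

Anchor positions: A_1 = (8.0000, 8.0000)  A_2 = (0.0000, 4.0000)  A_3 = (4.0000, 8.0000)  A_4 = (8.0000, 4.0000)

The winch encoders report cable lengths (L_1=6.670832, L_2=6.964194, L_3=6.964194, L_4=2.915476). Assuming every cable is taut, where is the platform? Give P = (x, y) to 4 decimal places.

circle eqns → linear via eq_j − eq_1; set q_j = A_j·A_j − L_j²
q_1 = 64.0000+64.0000−44.5000 = 83.5000
16.0000·x + 8.0000·y = q_1−q_2 = 116.0000
8.0000·x + 0.0000·y = q_1−q_3 = 52.0000
0.0000·x + 8.0000·y = q_1−q_4 = 12.0000
solve first two rows → x=6.5000, y=1.5000
check cable 4: ‖A_4−P‖² = 8.5000 ≈ L_4² = 8.5000 ✓

(6.5000, 1.5000)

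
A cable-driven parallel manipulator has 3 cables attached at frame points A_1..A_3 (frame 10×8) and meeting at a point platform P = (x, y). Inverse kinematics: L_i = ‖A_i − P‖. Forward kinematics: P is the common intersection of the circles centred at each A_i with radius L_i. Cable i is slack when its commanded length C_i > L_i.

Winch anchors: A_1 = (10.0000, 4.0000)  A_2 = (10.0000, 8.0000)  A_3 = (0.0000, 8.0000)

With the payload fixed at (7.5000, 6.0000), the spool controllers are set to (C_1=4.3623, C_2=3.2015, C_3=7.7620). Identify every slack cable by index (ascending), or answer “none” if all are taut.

1

cable 1: L_1 = ‖A_1−P‖ = 3.2016;  C_1 = 4.3623 → slack
cable 2: L_2 = ‖A_2−P‖ = 3.2016;  C_2 = 3.2015 → taut
cable 3: L_3 = ‖A_3−P‖ = 7.7621;  C_3 = 7.7620 → taut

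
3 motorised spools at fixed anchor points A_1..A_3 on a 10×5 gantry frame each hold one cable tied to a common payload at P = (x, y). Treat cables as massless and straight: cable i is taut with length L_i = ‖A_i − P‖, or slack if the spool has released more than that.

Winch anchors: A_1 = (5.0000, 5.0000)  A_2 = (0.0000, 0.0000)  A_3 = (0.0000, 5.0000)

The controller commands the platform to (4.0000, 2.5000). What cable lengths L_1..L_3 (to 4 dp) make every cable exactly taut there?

L_1 = √((5.0000−4.0000)² + (5.0000−2.5000)²) = 2.6926
L_2 = √((0.0000−4.0000)² + (0.0000−2.5000)²) = 4.7170
L_3 = √((0.0000−4.0000)² + (5.0000−2.5000)²) = 4.7170

(2.6926, 4.7170, 4.7170)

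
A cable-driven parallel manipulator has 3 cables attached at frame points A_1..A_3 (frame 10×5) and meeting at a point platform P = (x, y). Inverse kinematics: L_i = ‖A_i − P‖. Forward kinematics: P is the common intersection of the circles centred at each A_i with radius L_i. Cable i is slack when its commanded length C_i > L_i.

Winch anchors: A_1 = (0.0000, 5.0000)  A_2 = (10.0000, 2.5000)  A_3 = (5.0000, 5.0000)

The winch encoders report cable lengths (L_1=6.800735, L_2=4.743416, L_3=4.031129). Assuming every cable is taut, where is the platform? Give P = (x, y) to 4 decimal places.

(5.5000, 1.0000)

circle eqns → linear via eq_j − eq_1; set c_j = A_j·A_j − L_j²
c_1 = 0.0000+25.0000−46.2500 = -21.2500
-20.0000·x + 5.0000·y = c_1−c_2 = -105.0000
-10.0000·x + 0.0000·y = c_1−c_3 = -55.0000
solve first two rows → x=5.5000, y=1.0000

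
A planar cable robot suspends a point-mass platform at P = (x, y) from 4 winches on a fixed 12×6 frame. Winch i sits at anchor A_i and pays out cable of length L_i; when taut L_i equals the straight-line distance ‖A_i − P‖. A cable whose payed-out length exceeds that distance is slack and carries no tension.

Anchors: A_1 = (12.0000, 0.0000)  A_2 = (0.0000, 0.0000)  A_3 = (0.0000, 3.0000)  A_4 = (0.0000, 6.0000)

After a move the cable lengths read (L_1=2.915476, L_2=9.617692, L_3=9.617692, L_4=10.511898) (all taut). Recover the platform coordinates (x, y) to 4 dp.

each cable: (A_i−P)·(A_i−P) = L_i²; let c_i = ‖A_i‖²−L_i²
c_1 = 144.0000+0.0000−8.5000 = 135.5000
row 1: 24.0000x + 0.0000y = 228.0000  (c_2=-92.5000)
row 2: 24.0000x − 6.0000y = 219.0000  (c_3=-83.5000)
row 3: 24.0000x − 12.0000y = 210.0000  (c_4=-74.5000)
Cramer on rows 1–2 → x = 9.5000, y = 1.5000
check cable 4: ‖A_4−P‖² = 110.5000 ≈ L_4² = 110.5000 ✓

(9.5000, 1.5000)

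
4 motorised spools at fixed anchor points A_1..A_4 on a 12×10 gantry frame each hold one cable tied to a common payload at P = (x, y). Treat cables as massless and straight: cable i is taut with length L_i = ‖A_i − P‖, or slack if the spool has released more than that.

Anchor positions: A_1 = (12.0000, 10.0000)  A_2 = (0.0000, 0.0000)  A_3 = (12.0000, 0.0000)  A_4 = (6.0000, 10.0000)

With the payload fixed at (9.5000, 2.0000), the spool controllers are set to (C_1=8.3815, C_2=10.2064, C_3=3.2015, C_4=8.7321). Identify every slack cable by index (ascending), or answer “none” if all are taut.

i=1: geometric 8.3815 vs commanded 8.3815 ⇒ taut
i=2: geometric 9.7082 vs commanded 10.2064 ⇒ slack
i=3: geometric 3.2016 vs commanded 3.2015 ⇒ taut
i=4: geometric 8.7321 vs commanded 8.7321 ⇒ taut

2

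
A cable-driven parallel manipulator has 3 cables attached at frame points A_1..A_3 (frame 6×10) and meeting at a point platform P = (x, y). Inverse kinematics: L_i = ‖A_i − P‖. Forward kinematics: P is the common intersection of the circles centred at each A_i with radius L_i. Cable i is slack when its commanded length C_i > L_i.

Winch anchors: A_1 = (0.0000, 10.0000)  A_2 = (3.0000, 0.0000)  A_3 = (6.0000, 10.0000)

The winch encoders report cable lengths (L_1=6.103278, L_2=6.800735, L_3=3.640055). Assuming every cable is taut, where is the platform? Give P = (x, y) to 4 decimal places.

(5.0000, 6.5000)

expand ‖A_i−P‖²=L_i² and subtract eq 1 (c_i ≔ ‖A_i‖²−L_i²)
c_1 = 0.0000+100.0000−37.2500 = 62.7500
eq1−eq2 → [-6.0000  20.0000]·P = 100.0000
eq1−eq3 → [-12.0000  0.0000]·P = -60.0000
2×2 solve → P = (5.0000, 6.5000)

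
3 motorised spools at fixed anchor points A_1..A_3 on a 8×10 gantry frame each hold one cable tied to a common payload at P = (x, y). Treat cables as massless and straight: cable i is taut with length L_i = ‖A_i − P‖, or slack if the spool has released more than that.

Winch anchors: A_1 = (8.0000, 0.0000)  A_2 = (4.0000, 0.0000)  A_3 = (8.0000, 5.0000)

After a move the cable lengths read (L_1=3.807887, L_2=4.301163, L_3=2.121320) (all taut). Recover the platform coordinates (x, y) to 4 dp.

each cable: (A_i−P)·(A_i−P) = L_i²; let c_i = ‖A_i‖²−L_i²
c_1 = 64.0000+0.0000−14.5000 = 49.5000
row 1: 8.0000x + 0.0000y = 52.0000  (c_2=-2.5000)
row 2: 0.0000x − 10.0000y = -35.0000  (c_3=84.5000)
Cramer on rows 1–2 → x = 6.5000, y = 3.5000

(6.5000, 3.5000)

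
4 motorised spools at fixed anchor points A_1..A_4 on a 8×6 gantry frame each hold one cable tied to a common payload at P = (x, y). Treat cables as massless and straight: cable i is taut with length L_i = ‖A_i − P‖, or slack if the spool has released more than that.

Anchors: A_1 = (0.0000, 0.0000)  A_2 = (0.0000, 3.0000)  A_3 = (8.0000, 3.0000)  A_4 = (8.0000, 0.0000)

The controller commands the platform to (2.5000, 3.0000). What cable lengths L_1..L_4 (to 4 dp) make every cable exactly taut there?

cable 1: Δx=-2.5000, Δy=-3.0000; L_1 = √(Δx²+Δy²) = 3.9051
cable 2: Δx=-2.5000, Δy=0.0000; L_2 = √(Δx²+Δy²) = 2.5000
cable 3: Δx=5.5000, Δy=0.0000; L_3 = √(Δx²+Δy²) = 5.5000
cable 4: Δx=5.5000, Δy=-3.0000; L_4 = √(Δx²+Δy²) = 6.2650

(3.9051, 2.5000, 5.5000, 6.2650)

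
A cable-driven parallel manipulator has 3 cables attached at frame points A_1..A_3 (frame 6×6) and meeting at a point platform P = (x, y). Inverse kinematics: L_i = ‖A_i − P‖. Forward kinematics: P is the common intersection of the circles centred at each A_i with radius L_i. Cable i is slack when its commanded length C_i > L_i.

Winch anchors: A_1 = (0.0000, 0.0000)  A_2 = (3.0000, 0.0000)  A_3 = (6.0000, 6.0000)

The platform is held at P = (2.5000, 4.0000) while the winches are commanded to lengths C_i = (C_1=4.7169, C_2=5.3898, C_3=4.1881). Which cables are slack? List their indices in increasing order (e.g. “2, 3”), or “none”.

cable 1: √((-2.5000)²+(-4.0000)²)=4.7170, C_1=4.7169: taut
cable 2: √((0.5000)²+(-4.0000)²)=4.0311, C_2=5.3898: slack
cable 3: √((3.5000)²+(2.0000)²)=4.0311, C_3=4.1881: slack

2, 3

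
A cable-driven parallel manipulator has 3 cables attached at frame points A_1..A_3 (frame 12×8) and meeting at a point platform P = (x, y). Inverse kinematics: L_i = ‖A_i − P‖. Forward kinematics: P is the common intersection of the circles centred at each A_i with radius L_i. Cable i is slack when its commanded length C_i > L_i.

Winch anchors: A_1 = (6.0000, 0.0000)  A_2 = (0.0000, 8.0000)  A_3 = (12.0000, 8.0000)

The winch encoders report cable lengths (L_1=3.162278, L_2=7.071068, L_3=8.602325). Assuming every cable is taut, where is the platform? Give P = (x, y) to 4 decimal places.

(5.0000, 3.0000)

circle eqns → linear via eq_j − eq_1; set c_j = A_j·A_j − L_j²
c_1 = 36.0000+0.0000−10.0000 = 26.0000
12.0000·x − 16.0000·y = c_1−c_2 = 12.0000
-12.0000·x − 16.0000·y = c_1−c_3 = -108.0000
solve first two rows → x=5.0000, y=3.0000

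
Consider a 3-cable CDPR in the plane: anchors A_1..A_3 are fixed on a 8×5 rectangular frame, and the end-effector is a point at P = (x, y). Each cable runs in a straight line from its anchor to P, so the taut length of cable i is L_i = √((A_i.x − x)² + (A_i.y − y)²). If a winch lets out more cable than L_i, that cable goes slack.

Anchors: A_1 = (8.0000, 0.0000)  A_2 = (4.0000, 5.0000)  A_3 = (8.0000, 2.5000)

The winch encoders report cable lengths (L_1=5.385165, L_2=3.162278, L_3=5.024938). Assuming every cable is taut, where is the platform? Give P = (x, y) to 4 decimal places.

circle eqns → linear via eq_j − eq_1; set c_j = A_j·A_j − L_j²
c_1 = 64.0000+0.0000−29.0000 = 35.0000
8.0000·x − 10.0000·y = c_1−c_2 = 4.0000
0.0000·x − 5.0000·y = c_1−c_3 = -10.0000
solve first two rows → x=3.0000, y=2.0000

(3.0000, 2.0000)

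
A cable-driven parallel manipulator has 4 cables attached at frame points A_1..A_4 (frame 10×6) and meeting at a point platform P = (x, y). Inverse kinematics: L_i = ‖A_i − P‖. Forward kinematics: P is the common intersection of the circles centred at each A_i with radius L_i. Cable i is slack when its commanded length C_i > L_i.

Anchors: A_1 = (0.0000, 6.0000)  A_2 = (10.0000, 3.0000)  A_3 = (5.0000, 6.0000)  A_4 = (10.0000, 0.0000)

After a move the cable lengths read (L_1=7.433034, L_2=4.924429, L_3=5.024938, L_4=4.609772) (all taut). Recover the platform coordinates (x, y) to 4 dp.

each cable: (A_i−P)·(A_i−P) = L_i²; let k_i = ‖A_i‖²−L_i²
k_1 = 0.0000+36.0000−55.2500 = -19.2500
row 1: -20.0000x + 6.0000y = -104.0000  (k_2=84.7500)
row 2: -10.0000x + 0.0000y = -55.0000  (k_3=35.7500)
row 3: -20.0000x + 12.0000y = -98.0000  (k_4=78.7500)
Cramer on rows 1–2 → x = 5.5000, y = 1.0000
check cable 4: ‖A_4−P‖² = 21.2500 ≈ L_4² = 21.2500 ✓

(5.5000, 1.0000)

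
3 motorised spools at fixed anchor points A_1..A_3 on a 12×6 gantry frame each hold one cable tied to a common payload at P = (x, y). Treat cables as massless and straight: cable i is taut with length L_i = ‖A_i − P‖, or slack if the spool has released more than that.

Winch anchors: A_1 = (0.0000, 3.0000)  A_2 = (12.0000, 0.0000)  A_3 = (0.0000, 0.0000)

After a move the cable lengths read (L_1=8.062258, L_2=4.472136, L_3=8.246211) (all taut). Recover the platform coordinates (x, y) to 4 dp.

each cable: (A_i−P)·(A_i−P) = L_i²; let q_i = ‖A_i‖²−L_i²
q_1 = 0.0000+9.0000−65.0000 = -56.0000
row 1: -24.0000x + 6.0000y = -180.0000  (q_2=124.0000)
row 2: 0.0000x + 6.0000y = 12.0000  (q_3=-68.0000)
Cramer on rows 1–2 → x = 8.0000, y = 2.0000

(8.0000, 2.0000)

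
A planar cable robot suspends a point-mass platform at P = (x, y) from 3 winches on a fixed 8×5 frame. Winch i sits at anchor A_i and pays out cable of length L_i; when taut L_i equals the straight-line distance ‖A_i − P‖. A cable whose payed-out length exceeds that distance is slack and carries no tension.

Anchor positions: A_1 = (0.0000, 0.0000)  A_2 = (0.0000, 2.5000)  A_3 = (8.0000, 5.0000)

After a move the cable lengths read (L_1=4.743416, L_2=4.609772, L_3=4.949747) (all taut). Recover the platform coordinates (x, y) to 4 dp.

expand ‖A_i−P‖²=L_i² and subtract eq 1 (q_i ≔ ‖A_i‖²−L_i²)
q_1 = 0.0000+0.0000−22.5000 = -22.5000
eq1−eq2 → [0.0000  -5.0000]·P = -7.5000
eq1−eq3 → [-16.0000  -10.0000]·P = -87.0000
2×2 solve → P = (4.5000, 1.5000)

(4.5000, 1.5000)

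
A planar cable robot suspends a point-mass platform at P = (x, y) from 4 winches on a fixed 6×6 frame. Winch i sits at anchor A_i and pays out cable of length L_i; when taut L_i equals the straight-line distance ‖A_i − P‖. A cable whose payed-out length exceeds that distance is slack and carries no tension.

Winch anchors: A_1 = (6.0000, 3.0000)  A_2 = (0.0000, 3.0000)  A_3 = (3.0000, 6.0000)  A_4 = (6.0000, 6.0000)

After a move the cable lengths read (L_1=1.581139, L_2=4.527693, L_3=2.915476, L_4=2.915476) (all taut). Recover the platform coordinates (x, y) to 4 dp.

(4.5000, 3.5000)

expand ‖A_i−P‖²=L_i² and subtract eq 1 (c_i ≔ ‖A_i‖²−L_i²)
c_1 = 36.0000+9.0000−2.5000 = 42.5000
eq1−eq2 → [12.0000  0.0000]·P = 54.0000
eq1−eq3 → [6.0000  -6.0000]·P = 6.0000
eq1−eq4 → [0.0000  -6.0000]·P = -21.0000
2×2 solve → P = (4.5000, 3.5000)
check cable 4: ‖A_4−P‖² = 8.5000 ≈ L_4² = 8.5000 ✓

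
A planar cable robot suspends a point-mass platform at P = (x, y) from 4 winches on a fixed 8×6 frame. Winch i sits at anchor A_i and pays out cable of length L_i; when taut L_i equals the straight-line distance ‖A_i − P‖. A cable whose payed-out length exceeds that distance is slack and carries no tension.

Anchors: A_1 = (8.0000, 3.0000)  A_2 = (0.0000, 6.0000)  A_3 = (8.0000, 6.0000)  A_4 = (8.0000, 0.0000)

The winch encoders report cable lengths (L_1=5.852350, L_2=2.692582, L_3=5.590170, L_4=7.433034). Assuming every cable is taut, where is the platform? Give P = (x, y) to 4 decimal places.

expand ‖A_i−P‖²=L_i² and subtract eq 1 (q_i ≔ ‖A_i‖²−L_i²)
q_1 = 64.0000+9.0000−34.2500 = 38.7500
eq1−eq2 → [16.0000  -6.0000]·P = 10.0000
eq1−eq3 → [0.0000  -6.0000]·P = -30.0000
eq1−eq4 → [0.0000  6.0000]·P = 30.0000
2×2 solve → P = (2.5000, 5.0000)
check cable 4: ‖A_4−P‖² = 55.2500 ≈ L_4² = 55.2500 ✓

(2.5000, 5.0000)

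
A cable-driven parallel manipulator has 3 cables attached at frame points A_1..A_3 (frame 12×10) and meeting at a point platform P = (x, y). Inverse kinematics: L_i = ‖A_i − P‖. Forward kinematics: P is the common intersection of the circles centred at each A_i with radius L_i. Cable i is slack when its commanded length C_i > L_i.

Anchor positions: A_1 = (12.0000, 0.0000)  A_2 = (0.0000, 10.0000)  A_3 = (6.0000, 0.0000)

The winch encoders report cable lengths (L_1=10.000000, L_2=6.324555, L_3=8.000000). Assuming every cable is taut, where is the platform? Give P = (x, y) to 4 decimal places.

each cable: (A_i−P)·(A_i−P) = L_i²; let q_i = ‖A_i‖²−L_i²
q_1 = 144.0000+0.0000−100.0000 = 44.0000
row 1: 24.0000x − 20.0000y = -16.0000  (q_2=60.0000)
row 2: 12.0000x + 0.0000y = 72.0000  (q_3=-28.0000)
Cramer on rows 1–2 → x = 6.0000, y = 8.0000

(6.0000, 8.0000)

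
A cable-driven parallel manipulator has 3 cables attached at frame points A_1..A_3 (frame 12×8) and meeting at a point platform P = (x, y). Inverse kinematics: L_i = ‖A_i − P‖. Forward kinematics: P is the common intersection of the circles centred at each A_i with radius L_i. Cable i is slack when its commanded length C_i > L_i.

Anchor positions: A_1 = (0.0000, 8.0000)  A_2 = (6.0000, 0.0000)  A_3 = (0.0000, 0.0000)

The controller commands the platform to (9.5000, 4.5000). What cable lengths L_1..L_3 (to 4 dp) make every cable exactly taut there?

(10.1242, 5.7009, 10.5119)

L_1: Δ = A_1−P = (-9.5000, 3.5000) → ‖Δ‖ = √102.5000 = 10.1242
L_2: Δ = A_2−P = (-3.5000, -4.5000) → ‖Δ‖ = √32.5000 = 5.7009
L_3: Δ = A_3−P = (-9.5000, -4.5000) → ‖Δ‖ = √110.5000 = 10.5119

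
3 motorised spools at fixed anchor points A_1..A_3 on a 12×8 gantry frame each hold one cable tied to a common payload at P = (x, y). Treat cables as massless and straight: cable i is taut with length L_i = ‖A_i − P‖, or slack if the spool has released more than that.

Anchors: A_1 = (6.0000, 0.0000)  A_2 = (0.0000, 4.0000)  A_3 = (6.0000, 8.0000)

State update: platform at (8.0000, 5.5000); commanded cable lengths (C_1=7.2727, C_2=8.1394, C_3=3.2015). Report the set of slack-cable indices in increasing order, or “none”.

1

i=1: geometric 5.8523 vs commanded 7.2727 ⇒ slack
i=2: geometric 8.1394 vs commanded 8.1394 ⇒ taut
i=3: geometric 3.2016 vs commanded 3.2015 ⇒ taut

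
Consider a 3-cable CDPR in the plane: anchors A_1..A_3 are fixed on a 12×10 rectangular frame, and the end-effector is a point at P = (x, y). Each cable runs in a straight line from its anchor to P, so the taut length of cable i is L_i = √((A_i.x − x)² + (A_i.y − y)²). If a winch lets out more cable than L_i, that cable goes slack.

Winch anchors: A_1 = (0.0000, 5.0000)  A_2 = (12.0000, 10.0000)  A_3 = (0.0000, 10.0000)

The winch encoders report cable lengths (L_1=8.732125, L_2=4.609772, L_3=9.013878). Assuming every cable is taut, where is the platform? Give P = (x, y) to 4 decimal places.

(8.5000, 7.0000)

expand ‖A_i−P‖²=L_i² and subtract eq 1 (c_i ≔ ‖A_i‖²−L_i²)
c_1 = 0.0000+25.0000−76.2500 = -51.2500
eq1−eq2 → [-24.0000  -10.0000]·P = -274.0000
eq1−eq3 → [0.0000  -10.0000]·P = -70.0000
2×2 solve → P = (8.5000, 7.0000)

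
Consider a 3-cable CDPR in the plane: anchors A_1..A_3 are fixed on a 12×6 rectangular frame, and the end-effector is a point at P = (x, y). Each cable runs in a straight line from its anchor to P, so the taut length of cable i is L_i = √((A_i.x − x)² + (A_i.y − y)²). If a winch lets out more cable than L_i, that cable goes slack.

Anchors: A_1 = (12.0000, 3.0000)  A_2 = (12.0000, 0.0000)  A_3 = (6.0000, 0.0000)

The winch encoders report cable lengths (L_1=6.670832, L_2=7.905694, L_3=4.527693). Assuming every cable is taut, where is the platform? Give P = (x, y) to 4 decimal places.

each cable: (A_i−P)·(A_i−P) = L_i²; let c_i = ‖A_i‖²−L_i²
c_1 = 144.0000+9.0000−44.5000 = 108.5000
row 1: 0.0000x + 6.0000y = 27.0000  (c_2=81.5000)
row 2: 12.0000x + 6.0000y = 93.0000  (c_3=15.5000)
Cramer on rows 1–2 → x = 5.5000, y = 4.5000

(5.5000, 4.5000)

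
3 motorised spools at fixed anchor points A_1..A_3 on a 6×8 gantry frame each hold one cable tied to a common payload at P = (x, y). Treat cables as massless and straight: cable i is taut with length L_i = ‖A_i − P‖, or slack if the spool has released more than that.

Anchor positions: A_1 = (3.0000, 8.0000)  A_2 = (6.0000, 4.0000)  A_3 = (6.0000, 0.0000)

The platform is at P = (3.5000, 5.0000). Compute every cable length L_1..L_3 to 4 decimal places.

cable 1: Δx=-0.5000, Δy=3.0000; L_1 = √(Δx²+Δy²) = 3.0414
cable 2: Δx=2.5000, Δy=-1.0000; L_2 = √(Δx²+Δy²) = 2.6926
cable 3: Δx=2.5000, Δy=-5.0000; L_3 = √(Δx²+Δy²) = 5.5902

(3.0414, 2.6926, 5.5902)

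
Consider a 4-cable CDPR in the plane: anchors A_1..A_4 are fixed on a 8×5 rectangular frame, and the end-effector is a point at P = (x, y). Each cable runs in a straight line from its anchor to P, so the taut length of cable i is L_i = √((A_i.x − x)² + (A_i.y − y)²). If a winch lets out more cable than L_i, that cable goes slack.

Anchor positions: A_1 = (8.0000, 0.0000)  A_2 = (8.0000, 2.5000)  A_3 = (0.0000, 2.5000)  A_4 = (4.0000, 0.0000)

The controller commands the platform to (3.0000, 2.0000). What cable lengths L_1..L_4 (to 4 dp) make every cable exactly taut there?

L_1: Δ = A_1−P = (5.0000, -2.0000) → ‖Δ‖ = √29.0000 = 5.3852
L_2: Δ = A_2−P = (5.0000, 0.5000) → ‖Δ‖ = √25.2500 = 5.0249
L_3: Δ = A_3−P = (-3.0000, 0.5000) → ‖Δ‖ = √9.2500 = 3.0414
L_4: Δ = A_4−P = (1.0000, -2.0000) → ‖Δ‖ = √5.0000 = 2.2361

(5.3852, 5.0249, 3.0414, 2.2361)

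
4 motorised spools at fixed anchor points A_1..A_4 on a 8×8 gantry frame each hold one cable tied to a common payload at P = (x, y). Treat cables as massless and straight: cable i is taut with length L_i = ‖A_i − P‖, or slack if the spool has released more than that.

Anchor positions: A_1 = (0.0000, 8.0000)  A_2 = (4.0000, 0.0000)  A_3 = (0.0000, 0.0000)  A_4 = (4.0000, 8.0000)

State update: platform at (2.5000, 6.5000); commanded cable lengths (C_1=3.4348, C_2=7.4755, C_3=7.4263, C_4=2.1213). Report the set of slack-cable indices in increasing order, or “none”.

1, 2, 3

cable 1: L_1 = ‖A_1−P‖ = 2.9155;  C_1 = 3.4348 → slack
cable 2: L_2 = ‖A_2−P‖ = 6.6708;  C_2 = 7.4755 → slack
cable 3: L_3 = ‖A_3−P‖ = 6.9642;  C_3 = 7.4263 → slack
cable 4: L_4 = ‖A_4−P‖ = 2.1213;  C_4 = 2.1213 → taut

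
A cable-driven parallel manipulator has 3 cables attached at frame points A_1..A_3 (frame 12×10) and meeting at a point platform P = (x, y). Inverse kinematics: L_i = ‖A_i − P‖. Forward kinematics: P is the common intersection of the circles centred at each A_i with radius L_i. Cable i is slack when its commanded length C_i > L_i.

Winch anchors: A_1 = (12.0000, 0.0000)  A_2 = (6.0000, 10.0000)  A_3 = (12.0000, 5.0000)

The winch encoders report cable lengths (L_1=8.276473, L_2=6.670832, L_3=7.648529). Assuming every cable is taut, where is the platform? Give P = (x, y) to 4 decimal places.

circle eqns → linear via eq_j − eq_1; set q_j = A_j·A_j − L_j²
q_1 = 144.0000+0.0000−68.5000 = 75.5000
12.0000·x − 20.0000·y = q_1−q_2 = -16.0000
0.0000·x − 10.0000·y = q_1−q_3 = -35.0000
solve first two rows → x=4.5000, y=3.5000

(4.5000, 3.5000)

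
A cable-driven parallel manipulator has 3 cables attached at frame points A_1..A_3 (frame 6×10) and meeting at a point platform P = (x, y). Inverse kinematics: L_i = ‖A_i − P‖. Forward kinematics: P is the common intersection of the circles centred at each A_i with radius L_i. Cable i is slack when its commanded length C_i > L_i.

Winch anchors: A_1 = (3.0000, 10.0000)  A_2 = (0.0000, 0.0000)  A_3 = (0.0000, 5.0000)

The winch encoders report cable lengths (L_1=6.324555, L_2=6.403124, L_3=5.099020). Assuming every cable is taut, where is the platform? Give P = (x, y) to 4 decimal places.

circle eqns → linear via eq_j − eq_1; set k_j = A_j·A_j − L_j²
k_1 = 9.0000+100.0000−40.0000 = 69.0000
6.0000·x + 20.0000·y = k_1−k_2 = 110.0000
6.0000·x + 10.0000·y = k_1−k_3 = 70.0000
solve first two rows → x=5.0000, y=4.0000

(5.0000, 4.0000)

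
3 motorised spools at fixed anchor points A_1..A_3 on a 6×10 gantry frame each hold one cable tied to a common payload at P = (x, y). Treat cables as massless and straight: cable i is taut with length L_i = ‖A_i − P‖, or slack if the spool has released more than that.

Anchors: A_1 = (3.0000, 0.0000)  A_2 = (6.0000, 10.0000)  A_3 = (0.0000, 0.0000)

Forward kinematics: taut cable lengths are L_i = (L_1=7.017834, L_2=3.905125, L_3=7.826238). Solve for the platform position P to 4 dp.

each cable: (A_i−P)·(A_i−P) = L_i²; let c_i = ‖A_i‖²−L_i²
c_1 = 9.0000+0.0000−49.2500 = -40.2500
row 1: -6.0000x − 20.0000y = -161.0000  (c_2=120.7500)
row 2: 6.0000x + 0.0000y = 21.0000  (c_3=-61.2500)
Cramer on rows 1–2 → x = 3.5000, y = 7.0000

(3.5000, 7.0000)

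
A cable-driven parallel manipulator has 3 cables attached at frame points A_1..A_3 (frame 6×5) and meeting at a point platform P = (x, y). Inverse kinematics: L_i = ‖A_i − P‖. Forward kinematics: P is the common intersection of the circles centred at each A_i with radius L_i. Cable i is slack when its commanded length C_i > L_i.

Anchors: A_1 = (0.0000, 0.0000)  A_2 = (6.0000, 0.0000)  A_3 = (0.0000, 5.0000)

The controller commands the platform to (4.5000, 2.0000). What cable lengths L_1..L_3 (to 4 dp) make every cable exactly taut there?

L_1: Δ = A_1−P = (-4.5000, -2.0000) → ‖Δ‖ = √24.2500 = 4.9244
L_2: Δ = A_2−P = (1.5000, -2.0000) → ‖Δ‖ = √6.2500 = 2.5000
L_3: Δ = A_3−P = (-4.5000, 3.0000) → ‖Δ‖ = √29.2500 = 5.4083

(4.9244, 2.5000, 5.4083)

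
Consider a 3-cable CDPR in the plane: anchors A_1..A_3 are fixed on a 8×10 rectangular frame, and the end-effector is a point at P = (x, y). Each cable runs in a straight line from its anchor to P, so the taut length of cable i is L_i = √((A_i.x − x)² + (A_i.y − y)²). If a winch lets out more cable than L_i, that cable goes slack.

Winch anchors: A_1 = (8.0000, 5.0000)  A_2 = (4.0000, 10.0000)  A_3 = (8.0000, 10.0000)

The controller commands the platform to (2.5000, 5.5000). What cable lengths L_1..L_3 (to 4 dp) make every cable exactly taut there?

(5.5227, 4.7434, 7.1063)

L_1: Δ = A_1−P = (5.5000, -0.5000) → ‖Δ‖ = √30.5000 = 5.5227
L_2: Δ = A_2−P = (1.5000, 4.5000) → ‖Δ‖ = √22.5000 = 4.7434
L_3: Δ = A_3−P = (5.5000, 4.5000) → ‖Δ‖ = √50.5000 = 7.1063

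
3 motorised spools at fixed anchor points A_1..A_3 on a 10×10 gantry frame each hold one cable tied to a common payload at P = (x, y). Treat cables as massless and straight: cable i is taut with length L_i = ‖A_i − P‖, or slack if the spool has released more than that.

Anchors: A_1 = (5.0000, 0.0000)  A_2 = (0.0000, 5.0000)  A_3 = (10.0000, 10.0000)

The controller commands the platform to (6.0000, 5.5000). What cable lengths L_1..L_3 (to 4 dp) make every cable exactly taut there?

L_1: Δ = A_1−P = (-1.0000, -5.5000) → ‖Δ‖ = √31.2500 = 5.5902
L_2: Δ = A_2−P = (-6.0000, -0.5000) → ‖Δ‖ = √36.2500 = 6.0208
L_3: Δ = A_3−P = (4.0000, 4.5000) → ‖Δ‖ = √36.2500 = 6.0208

(5.5902, 6.0208, 6.0208)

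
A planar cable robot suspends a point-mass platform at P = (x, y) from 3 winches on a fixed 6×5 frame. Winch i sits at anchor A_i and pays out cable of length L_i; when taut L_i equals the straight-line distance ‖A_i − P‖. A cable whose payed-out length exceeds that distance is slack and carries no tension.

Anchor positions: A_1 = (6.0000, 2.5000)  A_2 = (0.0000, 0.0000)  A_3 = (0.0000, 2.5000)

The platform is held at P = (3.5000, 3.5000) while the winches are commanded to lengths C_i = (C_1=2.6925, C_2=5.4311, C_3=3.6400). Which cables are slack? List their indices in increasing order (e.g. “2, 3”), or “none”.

i=1: geometric 2.6926 vs commanded 2.6925 ⇒ taut
i=2: geometric 4.9497 vs commanded 5.4311 ⇒ slack
i=3: geometric 3.6401 vs commanded 3.6400 ⇒ taut

2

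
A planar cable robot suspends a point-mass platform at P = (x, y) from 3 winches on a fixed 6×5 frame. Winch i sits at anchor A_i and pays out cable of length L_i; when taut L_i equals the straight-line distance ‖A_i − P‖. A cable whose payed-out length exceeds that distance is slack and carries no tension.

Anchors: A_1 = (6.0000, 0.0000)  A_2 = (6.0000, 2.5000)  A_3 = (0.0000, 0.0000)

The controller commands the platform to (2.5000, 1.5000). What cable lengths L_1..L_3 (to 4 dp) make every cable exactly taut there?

L_1: Δ = A_1−P = (3.5000, -1.5000) → ‖Δ‖ = √14.5000 = 3.8079
L_2: Δ = A_2−P = (3.5000, 1.0000) → ‖Δ‖ = √13.2500 = 3.6401
L_3: Δ = A_3−P = (-2.5000, -1.5000) → ‖Δ‖ = √8.5000 = 2.9155

(3.8079, 3.6401, 2.9155)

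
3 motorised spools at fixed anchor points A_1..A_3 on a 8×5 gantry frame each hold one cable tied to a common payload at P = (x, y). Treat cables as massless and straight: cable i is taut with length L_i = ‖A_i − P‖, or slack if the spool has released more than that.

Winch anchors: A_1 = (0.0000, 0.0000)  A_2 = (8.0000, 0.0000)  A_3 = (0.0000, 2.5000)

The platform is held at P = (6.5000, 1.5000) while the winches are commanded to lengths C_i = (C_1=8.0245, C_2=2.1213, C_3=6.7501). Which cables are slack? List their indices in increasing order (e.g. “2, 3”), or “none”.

cable 1: L_1 = ‖A_1−P‖ = 6.6708;  C_1 = 8.0245 → slack
cable 2: L_2 = ‖A_2−P‖ = 2.1213;  C_2 = 2.1213 → taut
cable 3: L_3 = ‖A_3−P‖ = 6.5765;  C_3 = 6.7501 → slack

1, 3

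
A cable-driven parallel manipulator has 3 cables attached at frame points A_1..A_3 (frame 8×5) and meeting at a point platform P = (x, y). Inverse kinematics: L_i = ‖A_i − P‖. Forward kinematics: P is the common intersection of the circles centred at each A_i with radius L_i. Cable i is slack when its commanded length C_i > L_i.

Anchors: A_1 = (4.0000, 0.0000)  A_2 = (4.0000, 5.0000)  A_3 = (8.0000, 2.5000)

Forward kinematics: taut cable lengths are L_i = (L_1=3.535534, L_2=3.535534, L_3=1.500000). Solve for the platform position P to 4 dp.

(6.5000, 2.5000)

expand ‖A_i−P‖²=L_i² and subtract eq 1 (k_i ≔ ‖A_i‖²−L_i²)
k_1 = 16.0000+0.0000−12.5000 = 3.5000
eq1−eq2 → [0.0000  -10.0000]·P = -25.0000
eq1−eq3 → [-8.0000  -5.0000]·P = -64.5000
2×2 solve → P = (6.5000, 2.5000)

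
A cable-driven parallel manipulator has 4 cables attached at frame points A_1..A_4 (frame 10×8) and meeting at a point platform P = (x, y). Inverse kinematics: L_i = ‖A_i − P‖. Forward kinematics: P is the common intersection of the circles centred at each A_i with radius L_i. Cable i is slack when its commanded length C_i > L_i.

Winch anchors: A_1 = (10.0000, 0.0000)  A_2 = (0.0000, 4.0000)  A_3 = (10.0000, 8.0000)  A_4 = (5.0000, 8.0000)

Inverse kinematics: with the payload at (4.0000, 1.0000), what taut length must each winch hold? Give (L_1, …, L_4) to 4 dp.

L_1 = √((10.0000−4.0000)² + (0.0000−1.0000)²) = 6.0828
L_2 = √((0.0000−4.0000)² + (4.0000−1.0000)²) = 5.0000
L_3 = √((10.0000−4.0000)² + (8.0000−1.0000)²) = 9.2195
L_4 = √((5.0000−4.0000)² + (8.0000−1.0000)²) = 7.0711

(6.0828, 5.0000, 9.2195, 7.0711)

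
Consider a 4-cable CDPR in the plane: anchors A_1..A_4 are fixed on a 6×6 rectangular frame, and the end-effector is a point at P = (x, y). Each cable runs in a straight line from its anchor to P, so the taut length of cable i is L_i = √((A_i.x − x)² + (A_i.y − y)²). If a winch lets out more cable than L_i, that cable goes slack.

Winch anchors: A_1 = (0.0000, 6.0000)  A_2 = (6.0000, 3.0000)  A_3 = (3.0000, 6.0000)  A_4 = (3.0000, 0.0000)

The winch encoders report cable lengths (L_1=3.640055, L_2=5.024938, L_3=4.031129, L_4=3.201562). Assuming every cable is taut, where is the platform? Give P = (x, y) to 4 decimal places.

each cable: (A_i−P)·(A_i−P) = L_i²; let k_i = ‖A_i‖²−L_i²
k_1 = 0.0000+36.0000−13.2500 = 22.7500
row 1: -12.0000x + 6.0000y = 3.0000  (k_2=19.7500)
row 2: -6.0000x + 0.0000y = -6.0000  (k_3=28.7500)
row 3: -6.0000x + 12.0000y = 24.0000  (k_4=-1.2500)
Cramer on rows 1–2 → x = 1.0000, y = 2.5000
check cable 4: ‖A_4−P‖² = 10.2500 ≈ L_4² = 10.2500 ✓

(1.0000, 2.5000)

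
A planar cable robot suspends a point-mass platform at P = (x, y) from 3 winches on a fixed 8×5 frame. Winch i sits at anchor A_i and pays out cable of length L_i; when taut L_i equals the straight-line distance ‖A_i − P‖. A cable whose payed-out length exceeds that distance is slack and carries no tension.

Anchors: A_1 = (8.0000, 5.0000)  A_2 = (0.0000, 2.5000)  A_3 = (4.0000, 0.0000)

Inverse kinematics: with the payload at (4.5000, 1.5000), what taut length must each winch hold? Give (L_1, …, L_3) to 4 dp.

(4.9497, 4.6098, 1.5811)

L_1: Δ = A_1−P = (3.5000, 3.5000) → ‖Δ‖ = √24.5000 = 4.9497
L_2: Δ = A_2−P = (-4.5000, 1.0000) → ‖Δ‖ = √21.2500 = 4.6098
L_3: Δ = A_3−P = (-0.5000, -1.5000) → ‖Δ‖ = √2.5000 = 1.5811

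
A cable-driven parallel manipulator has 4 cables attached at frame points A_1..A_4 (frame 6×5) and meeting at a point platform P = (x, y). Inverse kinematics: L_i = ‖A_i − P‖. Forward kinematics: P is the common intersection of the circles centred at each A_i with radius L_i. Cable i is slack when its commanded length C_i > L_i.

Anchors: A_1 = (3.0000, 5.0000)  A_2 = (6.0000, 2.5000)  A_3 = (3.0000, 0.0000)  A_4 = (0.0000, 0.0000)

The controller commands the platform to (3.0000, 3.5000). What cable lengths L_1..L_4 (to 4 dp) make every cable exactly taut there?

L_1: Δ = A_1−P = (0.0000, 1.5000) → ‖Δ‖ = √2.2500 = 1.5000
L_2: Δ = A_2−P = (3.0000, -1.0000) → ‖Δ‖ = √10.0000 = 3.1623
L_3: Δ = A_3−P = (0.0000, -3.5000) → ‖Δ‖ = √12.2500 = 3.5000
L_4: Δ = A_4−P = (-3.0000, -3.5000) → ‖Δ‖ = √21.2500 = 4.6098

(1.5000, 3.1623, 3.5000, 4.6098)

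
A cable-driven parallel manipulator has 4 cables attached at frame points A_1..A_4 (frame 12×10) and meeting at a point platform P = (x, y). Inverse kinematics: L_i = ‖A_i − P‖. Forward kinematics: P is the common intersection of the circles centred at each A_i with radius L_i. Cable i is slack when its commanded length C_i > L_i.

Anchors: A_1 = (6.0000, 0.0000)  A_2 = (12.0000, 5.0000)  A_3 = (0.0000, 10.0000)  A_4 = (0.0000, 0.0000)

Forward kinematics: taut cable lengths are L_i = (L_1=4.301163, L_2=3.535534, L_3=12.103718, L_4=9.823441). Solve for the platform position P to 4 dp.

(9.5000, 2.5000)

expand ‖A_i−P‖²=L_i² and subtract eq 1 (q_i ≔ ‖A_i‖²−L_i²)
q_1 = 36.0000+0.0000−18.5000 = 17.5000
eq1−eq2 → [-12.0000  -10.0000]·P = -139.0000
eq1−eq3 → [12.0000  -20.0000]·P = 64.0000
eq1−eq4 → [12.0000  0.0000]·P = 114.0000
2×2 solve → P = (9.5000, 2.5000)
check cable 4: ‖A_4−P‖² = 96.5000 ≈ L_4² = 96.5000 ✓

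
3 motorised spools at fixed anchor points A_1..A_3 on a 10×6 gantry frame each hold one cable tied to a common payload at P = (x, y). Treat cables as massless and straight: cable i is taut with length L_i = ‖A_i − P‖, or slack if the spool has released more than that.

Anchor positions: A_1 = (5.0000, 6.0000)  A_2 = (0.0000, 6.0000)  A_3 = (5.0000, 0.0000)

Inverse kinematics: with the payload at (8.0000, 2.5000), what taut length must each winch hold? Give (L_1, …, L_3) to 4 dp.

L_1: Δ = A_1−P = (-3.0000, 3.5000) → ‖Δ‖ = √21.2500 = 4.6098
L_2: Δ = A_2−P = (-8.0000, 3.5000) → ‖Δ‖ = √76.2500 = 8.7321
L_3: Δ = A_3−P = (-3.0000, -2.5000) → ‖Δ‖ = √15.2500 = 3.9051

(4.6098, 8.7321, 3.9051)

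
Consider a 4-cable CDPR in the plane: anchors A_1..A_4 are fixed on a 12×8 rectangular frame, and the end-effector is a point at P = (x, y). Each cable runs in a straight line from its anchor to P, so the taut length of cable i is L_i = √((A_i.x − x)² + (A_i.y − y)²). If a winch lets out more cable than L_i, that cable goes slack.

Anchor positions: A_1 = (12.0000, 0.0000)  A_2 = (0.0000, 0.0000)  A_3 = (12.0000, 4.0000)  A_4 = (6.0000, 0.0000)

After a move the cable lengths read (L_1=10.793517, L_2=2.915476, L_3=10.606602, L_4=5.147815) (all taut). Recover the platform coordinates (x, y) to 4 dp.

expand ‖A_i−P‖²=L_i² and subtract eq 1 (k_i ≔ ‖A_i‖²−L_i²)
k_1 = 144.0000+0.0000−116.5000 = 27.5000
eq1−eq2 → [24.0000  0.0000]·P = 36.0000
eq1−eq3 → [0.0000  -8.0000]·P = -20.0000
eq1−eq4 → [12.0000  0.0000]·P = 18.0000
2×2 solve → P = (1.5000, 2.5000)
check cable 4: ‖A_4−P‖² = 26.5000 ≈ L_4² = 26.5000 ✓

(1.5000, 2.5000)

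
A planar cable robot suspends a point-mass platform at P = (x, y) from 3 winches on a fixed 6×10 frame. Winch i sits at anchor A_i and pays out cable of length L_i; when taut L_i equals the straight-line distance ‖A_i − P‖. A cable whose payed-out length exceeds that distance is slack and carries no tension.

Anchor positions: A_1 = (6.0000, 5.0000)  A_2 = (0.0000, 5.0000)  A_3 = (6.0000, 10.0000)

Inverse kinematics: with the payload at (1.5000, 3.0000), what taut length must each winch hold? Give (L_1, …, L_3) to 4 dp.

L_1: Δ = A_1−P = (4.5000, 2.0000) → ‖Δ‖ = √24.2500 = 4.9244
L_2: Δ = A_2−P = (-1.5000, 2.0000) → ‖Δ‖ = √6.2500 = 2.5000
L_3: Δ = A_3−P = (4.5000, 7.0000) → ‖Δ‖ = √69.2500 = 8.3217

(4.9244, 2.5000, 8.3217)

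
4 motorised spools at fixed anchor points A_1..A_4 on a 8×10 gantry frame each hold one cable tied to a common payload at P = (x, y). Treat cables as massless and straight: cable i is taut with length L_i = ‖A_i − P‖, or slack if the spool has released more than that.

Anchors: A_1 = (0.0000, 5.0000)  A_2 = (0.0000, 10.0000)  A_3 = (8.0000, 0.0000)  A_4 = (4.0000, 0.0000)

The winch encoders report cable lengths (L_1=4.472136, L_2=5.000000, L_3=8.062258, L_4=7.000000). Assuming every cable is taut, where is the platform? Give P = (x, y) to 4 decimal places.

(4.0000, 7.0000)

each cable: (A_i−P)·(A_i−P) = L_i²; let q_i = ‖A_i‖²−L_i²
q_1 = 0.0000+25.0000−20.0000 = 5.0000
row 1: 0.0000x − 10.0000y = -70.0000  (q_2=75.0000)
row 2: -16.0000x + 10.0000y = 6.0000  (q_3=-1.0000)
row 3: -8.0000x + 10.0000y = 38.0000  (q_4=-33.0000)
Cramer on rows 1–2 → x = 4.0000, y = 7.0000
check cable 4: ‖A_4−P‖² = 49.0000 ≈ L_4² = 49.0000 ✓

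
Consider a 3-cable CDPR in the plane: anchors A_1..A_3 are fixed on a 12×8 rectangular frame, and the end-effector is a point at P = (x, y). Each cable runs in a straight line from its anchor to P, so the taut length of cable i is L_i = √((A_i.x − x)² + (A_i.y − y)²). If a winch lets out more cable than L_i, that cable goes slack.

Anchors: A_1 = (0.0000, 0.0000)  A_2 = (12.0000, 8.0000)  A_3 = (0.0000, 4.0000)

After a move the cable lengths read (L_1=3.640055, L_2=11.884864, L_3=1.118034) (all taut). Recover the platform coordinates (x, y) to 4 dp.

each cable: (A_i−P)·(A_i−P) = L_i²; let q_i = ‖A_i‖²−L_i²
q_1 = 0.0000+0.0000−13.2500 = -13.2500
row 1: -24.0000x − 16.0000y = -80.0000  (q_2=66.7500)
row 2: 0.0000x − 8.0000y = -28.0000  (q_3=14.7500)
Cramer on rows 1–2 → x = 1.0000, y = 3.5000

(1.0000, 3.5000)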